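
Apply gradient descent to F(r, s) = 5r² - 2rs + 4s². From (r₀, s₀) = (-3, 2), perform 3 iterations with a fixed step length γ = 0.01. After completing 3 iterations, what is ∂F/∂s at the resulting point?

15.465584

∇F = (10r - 2s, -2r + 8s)
Step 1: at (-3, 2), ∇F = (-34, 22) → (-3, 2) − 0.01·(-34, 22) = (-2.66, 1.78)
Step 2: at (-2.66, 1.78), ∇F = (-30.16, 19.56) → (-2.66, 1.78) − 0.01·(-30.16, 19.56) = (-2.3584, 1.5844)
Step 3: at (-2.3584, 1.5844), ∇F = (-26.7528, 17.392) → (-2.3584, 1.5844) − 0.01·(-26.7528, 17.392) = (-2.090872, 1.41048)
∂F/∂s at (-2.090872, 1.41048) = 15.465584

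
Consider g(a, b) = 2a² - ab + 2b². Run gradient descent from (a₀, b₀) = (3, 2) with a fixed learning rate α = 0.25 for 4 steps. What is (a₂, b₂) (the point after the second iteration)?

(0.1875, 0.125)

∇g = (4a - b, -a + 4b)
(a₁, b₁) = (3, 2) − 0.25·(10, 5) = (0.5, 0.75)
(a₂, b₂) = (0.5, 0.75) − 0.25·(1.25, 2.5) = (0.1875, 0.125)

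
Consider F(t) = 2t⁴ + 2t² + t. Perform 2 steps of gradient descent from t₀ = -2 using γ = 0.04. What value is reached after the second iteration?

0.47593472

F′(t) = 8t³ + 4t + 1
t₁ = -2 − 0.04·(-71) = 0.84
t₂ = 0.84 − 0.04·9.101632 = 0.47593472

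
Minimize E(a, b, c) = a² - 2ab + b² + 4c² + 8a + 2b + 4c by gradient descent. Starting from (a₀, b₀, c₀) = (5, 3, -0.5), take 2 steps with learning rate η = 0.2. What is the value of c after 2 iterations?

∇E = (2a - 2b + 8, -2a + 2b + 2, 8c + 4)
Step 1: at (5, 3, -0.5), ∇E = (12, -2, 0) → (5, 3, -0.5) − 0.2·(12, -2, 0) = (2.6, 3.4, -0.5)
Step 2: at (2.6, 3.4, -0.5), ∇E = (6.4, 3.6, 0) → (2.6, 3.4, -0.5) − 0.2·(6.4, 3.6, 0) = (1.32, 2.68, -0.5)
c = -0.5

-0.5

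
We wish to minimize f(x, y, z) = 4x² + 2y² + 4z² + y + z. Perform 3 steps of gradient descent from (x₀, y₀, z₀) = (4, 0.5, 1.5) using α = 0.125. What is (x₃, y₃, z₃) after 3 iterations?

∇f = (8x, 4y + 1, 8z + 1)
Step 1: at (4, 0.5, 1.5), ∇f = (32, 3, 13) → (4, 0.5, 1.5) − 0.125·(32, 3, 13) = (0, 0.125, -0.125)
Step 2: at (0, 0.125, -0.125), ∇f = (0, 1.5, 0) → (0, 0.125, -0.125) − 0.125·(0, 1.5, 0) = (0, -0.0625, -0.125)
Step 3: at (0, -0.0625, -0.125), ∇f = (0, 0.75, 0) → (0, -0.0625, -0.125) − 0.125·(0, 0.75, 0) = (0, -0.15625, -0.125)

(0, -0.15625, -0.125)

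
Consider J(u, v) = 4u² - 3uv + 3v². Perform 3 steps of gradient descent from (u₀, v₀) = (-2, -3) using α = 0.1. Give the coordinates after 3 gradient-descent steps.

∇J = (8u - 3v, -3u + 6v)
(u₁, v₁) = (-2, -3) − 0.1·(-7, -12) = (-1.3, -1.8)
(u₂, v₂) = (-1.3, -1.8) − 0.1·(-5, -6.9) = (-0.8, -1.11)
(u₃, v₃) = (-0.8, -1.11) − 0.1·(-3.07, -4.26) = (-0.493, -0.684)

(-0.493, -0.684)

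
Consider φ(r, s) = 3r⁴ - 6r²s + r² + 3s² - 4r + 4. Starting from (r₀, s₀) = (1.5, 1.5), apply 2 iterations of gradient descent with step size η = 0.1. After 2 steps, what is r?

1.16625

∇φ = (12r³ - 12rs + 2r - 4, -6r² + 6s)
(r₁, s₁) = (1.5, 1.5) − 0.1·(12.5, -4.5) = (0.25, 1.95)
(r₂, s₂) = (0.25, 1.95) − 0.1·(-9.1625, 11.325) = (1.16625, 0.8175)
r = 1.16625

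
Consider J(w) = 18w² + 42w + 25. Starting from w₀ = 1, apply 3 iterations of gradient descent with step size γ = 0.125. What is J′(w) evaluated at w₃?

-3344.25

J′(w) = 36w + 42
w₁ = 1 − 0.125·78 = -8.75
w₂ = -8.75 − 0.125·(-273) = 25.375
w₃ = 25.375 − 0.125·955.5 = -94.0625
J′(w) at (-94.0625) = -3344.25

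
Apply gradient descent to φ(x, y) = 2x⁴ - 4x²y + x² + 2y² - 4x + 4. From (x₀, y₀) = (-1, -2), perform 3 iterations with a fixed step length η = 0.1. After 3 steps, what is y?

13.57696

∇φ = (8x³ - 8xy + 2x - 4, -4x² + 4y)
(x₁, y₁) = (-1, -2) − 0.1·(-30, -12) = (2, -0.8)
(x₂, y₂) = (2, -0.8) − 0.1·(76.8, -19.2) = (-5.68, 1.12)
(x₃, y₃) = (-5.68, 1.12) − 0.1·(-1430.470656, -124.5696) = (137.3670656, 13.57696)
y = 13.57696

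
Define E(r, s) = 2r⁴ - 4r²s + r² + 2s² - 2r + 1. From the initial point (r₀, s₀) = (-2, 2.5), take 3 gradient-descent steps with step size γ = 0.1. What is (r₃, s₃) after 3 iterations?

∇E = (8r³ - 8rs + 2r - 2, -4r² + 4s)
(r₁, s₁) = (-2, 2.5) − 0.1·(-30, -6) = (1, 3.1)
(r₂, s₂) = (1, 3.1) − 0.1·(-16.8, 8.4) = (2.68, 2.26)
(r₃, s₃) = (2.68, 2.26) − 0.1·(108.896256, -19.6896) = (-8.2096256, 4.22896)

(-8.2096256, 4.22896)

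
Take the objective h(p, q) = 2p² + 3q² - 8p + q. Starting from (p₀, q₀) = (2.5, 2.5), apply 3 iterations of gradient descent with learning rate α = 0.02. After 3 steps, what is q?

∇h = (4p - 8, 6q + 1)
Step 1: at (2.5, 2.5), ∇h = (2, 16) → (2.5, 2.5) − 0.02·(2, 16) = (2.46, 2.18)
Step 2: at (2.46, 2.18), ∇h = (1.84, 14.08) → (2.46, 2.18) − 0.02·(1.84, 14.08) = (2.4232, 1.8984)
Step 3: at (2.4232, 1.8984), ∇h = (1.6928, 12.3904) → (2.4232, 1.8984) − 0.02·(1.6928, 12.3904) = (2.389344, 1.650592)
q = 1.650592

1.650592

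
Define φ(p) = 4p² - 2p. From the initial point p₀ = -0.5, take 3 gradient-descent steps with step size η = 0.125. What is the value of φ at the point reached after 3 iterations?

-0.25

φ′(p) = 8p - 2
p₁ = -0.5 − 0.125·(-6) = 0.25
p₂ = 0.25 − 0.125·0 = 0.25
p₃ = 0.25 − 0.125·0 = 0.25
φ(0.25) = -0.25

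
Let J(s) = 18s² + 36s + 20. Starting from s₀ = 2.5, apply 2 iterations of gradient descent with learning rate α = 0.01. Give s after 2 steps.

J′(s) = 36s + 36
Step 1: J′(2.5) = 126; s₁ = 2.5 − 0.01·126 = 1.24
Step 2: J′(1.24) = 80.64; s₂ = 1.24 − 0.01·80.64 = 0.4336

0.4336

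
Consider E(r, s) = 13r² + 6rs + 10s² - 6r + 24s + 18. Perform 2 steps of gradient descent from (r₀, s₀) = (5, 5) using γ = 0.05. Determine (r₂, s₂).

∇E = (26r + 6s - 6, 6r + 20s + 24)
Step 1: at (5, 5), ∇E = (154, 154) → (5, 5) − 0.05·(154, 154) = (-2.7, -2.7)
Step 2: at (-2.7, -2.7), ∇E = (-92.4, -46.2) → (-2.7, -2.7) − 0.05·(-92.4, -46.2) = (1.92, -0.39)

(1.92, -0.39)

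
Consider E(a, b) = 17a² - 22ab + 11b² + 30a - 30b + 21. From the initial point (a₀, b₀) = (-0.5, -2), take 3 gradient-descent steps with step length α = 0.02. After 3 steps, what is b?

-0.338336

∇E = (34a - 22b + 30, -22a + 22b - 30)
Step 1: at (-0.5, -2), ∇E = (57, -63) → (-0.5, -2) − 0.02·(57, -63) = (-1.64, -0.74)
Step 2: at (-1.64, -0.74), ∇E = (-9.48, -10.2) → (-1.64, -0.74) − 0.02·(-9.48, -10.2) = (-1.4504, -0.536)
Step 3: at (-1.4504, -0.536), ∇E = (-7.5216, -9.8832) → (-1.4504, -0.536) − 0.02·(-7.5216, -9.8832) = (-1.299968, -0.338336)
b = -0.338336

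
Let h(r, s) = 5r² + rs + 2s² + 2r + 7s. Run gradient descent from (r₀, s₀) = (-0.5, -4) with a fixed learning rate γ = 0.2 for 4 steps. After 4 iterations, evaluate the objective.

∇h = (10r + s + 2, r + 4s + 7)
Step 1: at (-0.5, -4), ∇h = (-7, -9.5) → (-0.5, -4) − 0.2·(-7, -9.5) = (0.9, -2.1)
Step 2: at (0.9, -2.1), ∇h = (8.9, -0.5) → (0.9, -2.1) − 0.2·(8.9, -0.5) = (-0.88, -2)
Step 3: at (-0.88, -2), ∇h = (-8.8, -1.88) → (-0.88, -2) − 0.2·(-8.8, -1.88) = (0.88, -1.624)
Step 4: at (0.88, -1.624), ∇h = (9.176, 1.384) → (0.88, -1.624) − 0.2·(9.176, 1.384) = (-0.9552, -1.9008)
h(-0.9552, -1.9008) = -1.61223936

-1.61223936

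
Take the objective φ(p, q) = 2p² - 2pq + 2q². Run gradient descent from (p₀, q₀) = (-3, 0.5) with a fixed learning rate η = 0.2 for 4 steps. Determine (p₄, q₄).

(-0.1648, -0.1592)

∇φ = (4p - 2q, -2p + 4q)
Step 1: at (-3, 0.5), ∇φ = (-13, 8) → (-3, 0.5) − 0.2·(-13, 8) = (-0.4, -1.1)
Step 2: at (-0.4, -1.1), ∇φ = (0.6, -3.6) → (-0.4, -1.1) − 0.2·(0.6, -3.6) = (-0.52, -0.38)
Step 3: at (-0.52, -0.38), ∇φ = (-1.32, -0.48) → (-0.52, -0.38) − 0.2·(-1.32, -0.48) = (-0.256, -0.284)
Step 4: at (-0.256, -0.284), ∇φ = (-0.456, -0.624) → (-0.256, -0.284) − 0.2·(-0.456, -0.624) = (-0.1648, -0.1592)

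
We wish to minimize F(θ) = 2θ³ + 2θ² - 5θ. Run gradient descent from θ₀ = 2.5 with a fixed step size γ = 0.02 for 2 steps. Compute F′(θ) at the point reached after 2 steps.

10.16993414

F′(θ) = 6θ² + 4θ - 5
Step 1: F′(2.5) = 42.5; θ₁ = 2.5 − 0.02·42.5 = 1.65
Step 2: F′(1.65) = 17.935; θ₂ = 1.65 − 0.02·17.935 = 1.2913
F′(θ) at (1.2913) = 10.16993414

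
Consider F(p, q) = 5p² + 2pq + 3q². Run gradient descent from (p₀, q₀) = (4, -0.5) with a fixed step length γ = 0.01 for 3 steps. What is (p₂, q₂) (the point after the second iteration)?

∇F = (10p + 2q, 2p + 6q)
Step 1: at (4, -0.5), ∇F = (39, 5) → (4, -0.5) − 0.01·(39, 5) = (3.61, -0.55)
Step 2: at (3.61, -0.55), ∇F = (35, 3.92) → (3.61, -0.55) − 0.01·(35, 3.92) = (3.26, -0.5892)

(3.26, -0.5892)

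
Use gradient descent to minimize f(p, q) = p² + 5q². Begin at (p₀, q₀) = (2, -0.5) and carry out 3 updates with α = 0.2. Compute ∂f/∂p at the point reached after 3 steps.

∇f = (2p, 10q)
(p₁, q₁) = (2, -0.5) − 0.2·(4, -5) = (1.2, 0.5)
(p₂, q₂) = (1.2, 0.5) − 0.2·(2.4, 5) = (0.72, -0.5)
(p₃, q₃) = (0.72, -0.5) − 0.2·(1.44, -5) = (0.432, 0.5)
∂f/∂p at (0.432, 0.5) = 0.864

0.864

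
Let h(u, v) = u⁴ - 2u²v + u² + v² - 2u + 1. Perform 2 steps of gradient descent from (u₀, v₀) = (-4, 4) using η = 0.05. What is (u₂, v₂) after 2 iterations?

(-33.4622, 8.401)

∇h = (4u³ - 4uv + 2u - 2, -2u² + 2v)
(u₁, v₁) = (-4, 4) − 0.05·(-202, -24) = (6.1, 5.2)
(u₂, v₂) = (6.1, 5.2) − 0.05·(791.244, -64.02) = (-33.4622, 8.401)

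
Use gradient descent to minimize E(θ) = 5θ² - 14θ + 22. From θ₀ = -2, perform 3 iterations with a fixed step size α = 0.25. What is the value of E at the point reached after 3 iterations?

670.578125

E′(θ) = 10θ - 14
Step 1: E′(-2) = -34; θ₁ = -2 − 0.25·(-34) = 6.5
Step 2: E′(6.5) = 51; θ₂ = 6.5 − 0.25·51 = -6.25
Step 3: E′(-6.25) = -76.5; θ₃ = -6.25 − 0.25·(-76.5) = 12.875
E(12.875) = 670.578125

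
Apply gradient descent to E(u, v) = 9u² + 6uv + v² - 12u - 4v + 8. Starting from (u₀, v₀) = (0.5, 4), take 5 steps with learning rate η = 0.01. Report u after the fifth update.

-0.205936

∇E = (18u + 6v - 12, 6u + 2v - 4)
(u₁, v₁) = (0.5, 4) − 0.01·(21, 7) = (0.29, 3.93)
(u₂, v₂) = (0.29, 3.93) − 0.01·(16.8, 5.6) = (0.122, 3.874)
(u₃, v₃) = (0.122, 3.874) − 0.01·(13.44, 4.48) = (-0.0124, 3.8292)
(u₄, v₄) = (-0.0124, 3.8292) − 0.01·(10.752, 3.584) = (-0.11992, 3.79336)
(u₅, v₅) = (-0.11992, 3.79336) − 0.01·(8.6016, 2.8672) = (-0.205936, 3.764688)
u = -0.205936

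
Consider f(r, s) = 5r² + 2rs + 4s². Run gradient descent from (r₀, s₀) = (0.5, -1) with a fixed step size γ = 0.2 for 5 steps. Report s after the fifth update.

∇f = (10r + 2s, 2r + 8s)
(r₁, s₁) = (0.5, -1) − 0.2·(3, -7) = (-0.1, 0.4)
(r₂, s₂) = (-0.1, 0.4) − 0.2·(-0.2, 3) = (-0.06, -0.2)
(r₃, s₃) = (-0.06, -0.2) − 0.2·(-1, -1.72) = (0.14, 0.144)
(r₄, s₄) = (0.14, 0.144) − 0.2·(1.688, 1.432) = (-0.1976, -0.1424)
(r₅, s₅) = (-0.1976, -0.1424) − 0.2·(-2.2608, -1.5344) = (0.25456, 0.16448)
s = 0.16448

0.16448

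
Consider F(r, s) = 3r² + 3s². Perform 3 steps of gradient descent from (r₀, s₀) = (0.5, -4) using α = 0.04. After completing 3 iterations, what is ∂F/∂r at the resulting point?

∇F = (6r, 6s)
Step 1: at (0.5, -4), ∇F = (3, -24) → (0.5, -4) − 0.04·(3, -24) = (0.38, -3.04)
Step 2: at (0.38, -3.04), ∇F = (2.28, -18.24) → (0.38, -3.04) − 0.04·(2.28, -18.24) = (0.2888, -2.3104)
Step 3: at (0.2888, -2.3104), ∇F = (1.7328, -13.8624) → (0.2888, -2.3104) − 0.04·(1.7328, -13.8624) = (0.219488, -1.755904)
∂F/∂r at (0.219488, -1.755904) = 1.316928

1.316928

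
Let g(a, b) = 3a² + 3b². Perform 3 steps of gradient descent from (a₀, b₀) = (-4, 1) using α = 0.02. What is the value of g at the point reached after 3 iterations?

23.684608425984

∇g = (6a, 6b)
Step 1: at (-4, 1), ∇g = (-24, 6) → (-4, 1) − 0.02·(-24, 6) = (-3.52, 0.88)
Step 2: at (-3.52, 0.88), ∇g = (-21.12, 5.28) → (-3.52, 0.88) − 0.02·(-21.12, 5.28) = (-3.0976, 0.7744)
Step 3: at (-3.0976, 0.7744), ∇g = (-18.5856, 4.6464) → (-3.0976, 0.7744) − 0.02·(-18.5856, 4.6464) = (-2.725888, 0.681472)
g(-2.725888, 0.681472) = 23.684608425984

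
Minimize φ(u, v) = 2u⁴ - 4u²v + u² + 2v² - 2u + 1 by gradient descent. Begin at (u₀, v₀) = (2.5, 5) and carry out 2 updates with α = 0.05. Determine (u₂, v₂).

(2.8676, 4.442)

∇φ = (8u³ - 8uv + 2u - 2, -4u² + 4v)
Step 1: at (2.5, 5), ∇φ = (28, -5) → (2.5, 5) − 0.05·(28, -5) = (1.1, 5.25)
Step 2: at (1.1, 5.25), ∇φ = (-35.352, 16.16) → (1.1, 5.25) − 0.05·(-35.352, 16.16) = (2.8676, 4.442)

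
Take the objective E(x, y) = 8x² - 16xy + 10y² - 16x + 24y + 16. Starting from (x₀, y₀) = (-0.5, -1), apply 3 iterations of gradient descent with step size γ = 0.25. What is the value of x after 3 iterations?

117.5

∇E = (16x - 16y - 16, -16x + 20y + 24)
Step 1: at (-0.5, -1), ∇E = (-8, 12) → (-0.5, -1) − 0.25·(-8, 12) = (1.5, -4)
Step 2: at (1.5, -4), ∇E = (72, -80) → (1.5, -4) − 0.25·(72, -80) = (-16.5, 16)
Step 3: at (-16.5, 16), ∇E = (-536, 608) → (-16.5, 16) − 0.25·(-536, 608) = (117.5, -136)
x = 117.5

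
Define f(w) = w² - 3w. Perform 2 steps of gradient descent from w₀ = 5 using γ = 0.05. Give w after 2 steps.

4.335

f′(w) = 2w - 3
w₁ = 5 − 0.05·7 = 4.65
w₂ = 4.65 − 0.05·6.3 = 4.335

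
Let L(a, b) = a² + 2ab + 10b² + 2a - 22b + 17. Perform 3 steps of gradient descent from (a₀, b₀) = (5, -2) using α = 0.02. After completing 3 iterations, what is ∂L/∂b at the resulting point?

∇L = (2a + 2b + 2, 2a + 20b - 22)
Step 1: at (5, -2), ∇L = (8, -52) → (5, -2) − 0.02·(8, -52) = (4.84, -0.96)
Step 2: at (4.84, -0.96), ∇L = (9.76, -31.52) → (4.84, -0.96) − 0.02·(9.76, -31.52) = (4.6448, -0.3296)
Step 3: at (4.6448, -0.3296), ∇L = (10.6304, -19.3024) → (4.6448, -0.3296) − 0.02·(10.6304, -19.3024) = (4.432192, 0.056448)
∂L/∂b at (4.432192, 0.056448) = -12.006656

-12.006656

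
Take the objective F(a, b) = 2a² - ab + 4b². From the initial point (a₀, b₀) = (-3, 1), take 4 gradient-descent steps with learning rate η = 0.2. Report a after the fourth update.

-0.0768

∇F = (4a - b, -a + 8b)
Step 1: at (-3, 1), ∇F = (-13, 11) → (-3, 1) − 0.2·(-13, 11) = (-0.4, -1.2)
Step 2: at (-0.4, -1.2), ∇F = (-0.4, -9.2) → (-0.4, -1.2) − 0.2·(-0.4, -9.2) = (-0.32, 0.64)
Step 3: at (-0.32, 0.64), ∇F = (-1.92, 5.44) → (-0.32, 0.64) − 0.2·(-1.92, 5.44) = (0.064, -0.448)
Step 4: at (0.064, -0.448), ∇F = (0.704, -3.648) → (0.064, -0.448) − 0.2·(0.704, -3.648) = (-0.0768, 0.2816)
a = -0.0768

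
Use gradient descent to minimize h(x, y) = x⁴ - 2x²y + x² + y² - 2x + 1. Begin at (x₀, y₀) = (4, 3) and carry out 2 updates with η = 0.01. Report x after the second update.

∇h = (4x³ - 4xy + 2x - 2, -2x² + 2y)
Step 1: at (4, 3), ∇h = (214, -26) → (4, 3) − 0.01·(214, -26) = (1.86, 3.26)
Step 2: at (1.86, 3.26), ∇h = (3.205024, -0.3992) → (1.86, 3.26) − 0.01·(3.205024, -0.3992) = (1.82794976, 3.263992)
x = 1.82794976

1.82794976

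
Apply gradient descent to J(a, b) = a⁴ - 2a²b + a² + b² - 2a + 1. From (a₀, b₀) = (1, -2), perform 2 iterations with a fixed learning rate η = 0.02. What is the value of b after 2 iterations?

∇J = (4a³ - 4ab + 2a - 2, -2a² + 2b)
Step 1: at (1, -2), ∇J = (12, -6) → (1, -2) − 0.02·(12, -6) = (0.76, -1.88)
Step 2: at (0.76, -1.88), ∇J = (6.991104, -4.9152) → (0.76, -1.88) − 0.02·(6.991104, -4.9152) = (0.62017792, -1.781696)
b = -1.781696

-1.781696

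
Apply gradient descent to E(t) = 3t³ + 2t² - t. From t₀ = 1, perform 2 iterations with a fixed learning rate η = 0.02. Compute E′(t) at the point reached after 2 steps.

4.867521724416

E′(t) = 9t² + 4t - 1
Step 1: E′(1) = 12; t₁ = 1 − 0.02·12 = 0.76
Step 2: E′(0.76) = 7.2384; t₂ = 0.76 − 0.02·7.2384 = 0.615232
E′(t) at (0.615232) = 4.867521724416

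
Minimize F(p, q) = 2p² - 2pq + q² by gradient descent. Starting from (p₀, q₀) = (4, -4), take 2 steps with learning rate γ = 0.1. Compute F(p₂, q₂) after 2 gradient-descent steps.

4.5568

∇F = (4p - 2q, -2p + 2q)
(p₁, q₁) = (4, -4) − 0.1·(24, -16) = (1.6, -2.4)
(p₂, q₂) = (1.6, -2.4) − 0.1·(11.2, -8) = (0.48, -1.6)
F(0.48, -1.6) = 4.5568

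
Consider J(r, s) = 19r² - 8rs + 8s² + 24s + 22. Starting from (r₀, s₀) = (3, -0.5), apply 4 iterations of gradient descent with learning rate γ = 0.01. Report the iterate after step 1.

(1.82, -0.42)

∇J = (38r - 8s, -8r + 16s + 24)
(r₁, s₁) = (3, -0.5) − 0.01·(118, -8) = (1.82, -0.42)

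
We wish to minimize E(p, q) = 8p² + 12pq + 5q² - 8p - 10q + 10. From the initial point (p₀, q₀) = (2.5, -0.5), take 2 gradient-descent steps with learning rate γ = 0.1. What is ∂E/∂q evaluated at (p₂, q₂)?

∇E = (16p + 12q - 8, 12p + 10q - 10)
(p₁, q₁) = (2.5, -0.5) − 0.1·(26, 15) = (-0.1, -2)
(p₂, q₂) = (-0.1, -2) − 0.1·(-33.6, -31.2) = (3.26, 1.12)
∂E/∂q at (3.26, 1.12) = 40.32

40.32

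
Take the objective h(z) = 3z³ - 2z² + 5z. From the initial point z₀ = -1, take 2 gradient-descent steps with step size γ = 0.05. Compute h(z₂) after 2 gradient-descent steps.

h′(z) = 9z² - 4z + 5
Step 1: h′(-1) = 18; z₁ = -1 − 0.05·18 = -1.9
Step 2: h′(-1.9) = 45.09; z₂ = -1.9 − 0.05·45.09 = -4.1545
h(-4.1545) = -270.410633360875

-270.410633360875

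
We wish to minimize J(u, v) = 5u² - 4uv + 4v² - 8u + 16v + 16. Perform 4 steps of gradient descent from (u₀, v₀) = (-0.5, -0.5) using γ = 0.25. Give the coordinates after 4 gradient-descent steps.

(-28.09375, 19.9375)

∇J = (10u - 4v - 8, -4u + 8v + 16)
Step 1: at (-0.5, -0.5), ∇J = (-11, 14) → (-0.5, -0.5) − 0.25·(-11, 14) = (2.25, -4)
Step 2: at (2.25, -4), ∇J = (30.5, -25) → (2.25, -4) − 0.25·(30.5, -25) = (-5.375, 2.25)
Step 3: at (-5.375, 2.25), ∇J = (-70.75, 55.5) → (-5.375, 2.25) − 0.25·(-70.75, 55.5) = (12.3125, -11.625)
Step 4: at (12.3125, -11.625), ∇J = (161.625, -126.25) → (12.3125, -11.625) − 0.25·(161.625, -126.25) = (-28.09375, 19.9375)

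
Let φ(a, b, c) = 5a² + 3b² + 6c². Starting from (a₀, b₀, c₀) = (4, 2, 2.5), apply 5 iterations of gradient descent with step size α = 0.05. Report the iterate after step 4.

(0.25, 0.4802, 0.064)

∇φ = (10a, 6b, 12c)
(a₁, b₁, c₁) = (4, 2, 2.5) − 0.05·(40, 12, 30) = (2, 1.4, 1)
(a₂, b₂, c₂) = (2, 1.4, 1) − 0.05·(20, 8.4, 12) = (1, 0.98, 0.4)
(a₃, b₃, c₃) = (1, 0.98, 0.4) − 0.05·(10, 5.88, 4.8) = (0.5, 0.686, 0.16)
(a₄, b₄, c₄) = (0.5, 0.686, 0.16) − 0.05·(5, 4.116, 1.92) = (0.25, 0.4802, 0.064)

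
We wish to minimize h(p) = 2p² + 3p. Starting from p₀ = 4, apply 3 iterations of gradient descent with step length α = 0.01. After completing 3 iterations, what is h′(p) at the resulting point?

16.809984

h′(p) = 4p + 3
Step 1: h′(4) = 19; p₁ = 4 − 0.01·19 = 3.81
Step 2: h′(3.81) = 18.24; p₂ = 3.81 − 0.01·18.24 = 3.6276
Step 3: h′(3.6276) = 17.5104; p₃ = 3.6276 − 0.01·17.5104 = 3.452496
h′(p) at (3.452496) = 16.809984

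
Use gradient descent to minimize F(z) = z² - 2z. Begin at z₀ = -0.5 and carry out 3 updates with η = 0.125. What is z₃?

F′(z) = 2z - 2
Step 1: F′(-0.5) = -3; z₁ = -0.5 − 0.125·(-3) = -0.125
Step 2: F′(-0.125) = -2.25; z₂ = -0.125 − 0.125·(-2.25) = 0.15625
Step 3: F′(0.15625) = -1.6875; z₃ = 0.15625 − 0.125·(-1.6875) = 0.3671875

0.3671875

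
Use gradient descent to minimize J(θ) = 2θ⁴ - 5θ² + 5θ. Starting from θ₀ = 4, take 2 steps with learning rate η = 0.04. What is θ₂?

1076.06032384

J′(θ) = 8θ³ - 10θ + 5
Step 1: J′(4) = 477; θ₁ = 4 − 0.04·477 = -15.08
Step 2: J′(-15.08) = -27278.508096; θ₂ = -15.08 − 0.04·(-27278.508096) = 1076.06032384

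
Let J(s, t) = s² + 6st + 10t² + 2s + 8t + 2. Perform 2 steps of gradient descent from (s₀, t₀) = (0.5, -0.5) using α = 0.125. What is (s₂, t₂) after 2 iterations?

(0.59375, -0.4375)

∇J = (2s + 6t + 2, 6s + 20t + 8)
(s₁, t₁) = (0.5, -0.5) − 0.125·(0, 1) = (0.5, -0.625)
(s₂, t₂) = (0.5, -0.625) − 0.125·(-0.75, -1.5) = (0.59375, -0.4375)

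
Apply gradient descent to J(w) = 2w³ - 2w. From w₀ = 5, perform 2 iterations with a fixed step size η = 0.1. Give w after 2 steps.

-67.224

J′(w) = 6w² - 2
Step 1: J′(5) = 148; w₁ = 5 − 0.1·148 = -9.8
Step 2: J′(-9.8) = 574.24; w₂ = -9.8 − 0.1·574.24 = -67.224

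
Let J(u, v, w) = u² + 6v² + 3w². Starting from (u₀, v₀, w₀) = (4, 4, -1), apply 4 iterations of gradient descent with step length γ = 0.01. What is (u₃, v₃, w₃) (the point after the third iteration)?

(3.764768, 2.725888, -0.830584)

∇J = (2u, 12v, 6w)
Step 1: at (4, 4, -1), ∇J = (8, 48, -6) → (4, 4, -1) − 0.01·(8, 48, -6) = (3.92, 3.52, -0.94)
Step 2: at (3.92, 3.52, -0.94), ∇J = (7.84, 42.24, -5.64) → (3.92, 3.52, -0.94) − 0.01·(7.84, 42.24, -5.64) = (3.8416, 3.0976, -0.8836)
Step 3: at (3.8416, 3.0976, -0.8836), ∇J = (7.6832, 37.1712, -5.3016) → (3.8416, 3.0976, -0.8836) − 0.01·(7.6832, 37.1712, -5.3016) = (3.764768, 2.725888, -0.830584)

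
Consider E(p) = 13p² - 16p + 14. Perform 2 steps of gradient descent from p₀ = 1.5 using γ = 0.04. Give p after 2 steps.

E′(p) = 26p - 16
Step 1: E′(1.5) = 23; p₁ = 1.5 − 0.04·23 = 0.58
Step 2: E′(0.58) = -0.92; p₂ = 0.58 − 0.04·(-0.92) = 0.6168

0.6168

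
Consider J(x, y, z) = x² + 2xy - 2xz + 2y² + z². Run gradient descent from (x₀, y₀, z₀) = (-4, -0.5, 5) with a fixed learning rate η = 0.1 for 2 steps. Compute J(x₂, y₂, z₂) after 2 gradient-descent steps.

∇J = (2x + 2y - 2z, 2x + 4y, -2x + 2z)
(x₁, y₁, z₁) = (-4, -0.5, 5) − 0.1·(-19, -10, 18) = (-2.1, 0.5, 3.2)
(x₂, y₂, z₂) = (-2.1, 0.5, 3.2) − 0.1·(-9.6, -2.2, 10.6) = (-1.14, 0.72, 2.14)
J(-1.14, 0.72, 2.14) = 10.1536

10.1536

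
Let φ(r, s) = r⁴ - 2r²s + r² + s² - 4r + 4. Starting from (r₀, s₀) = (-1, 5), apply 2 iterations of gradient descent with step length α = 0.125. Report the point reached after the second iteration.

∇φ = (4r³ - 4rs + 2r - 4, -2r² + 2s)
Step 1: at (-1, 5), ∇φ = (10, 8) → (-1, 5) − 0.125·(10, 8) = (-2.25, 4)
Step 2: at (-2.25, 4), ∇φ = (-18.0625, -2.125) → (-2.25, 4) − 0.125·(-18.0625, -2.125) = (0.0078125, 4.265625)

(0.0078125, 4.265625)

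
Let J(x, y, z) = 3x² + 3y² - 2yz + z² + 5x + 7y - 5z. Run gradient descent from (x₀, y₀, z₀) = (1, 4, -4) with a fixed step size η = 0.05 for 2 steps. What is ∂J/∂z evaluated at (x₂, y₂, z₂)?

-10.98

∇J = (6x + 5, 6y - 2z + 7, -2y + 2z - 5)
(x₁, y₁, z₁) = (1, 4, -4) − 0.05·(11, 39, -21) = (0.45, 2.05, -2.95)
(x₂, y₂, z₂) = (0.45, 2.05, -2.95) − 0.05·(7.7, 25.2, -15) = (0.065, 0.79, -2.2)
∂J/∂z at (0.065, 0.79, -2.2) = -10.98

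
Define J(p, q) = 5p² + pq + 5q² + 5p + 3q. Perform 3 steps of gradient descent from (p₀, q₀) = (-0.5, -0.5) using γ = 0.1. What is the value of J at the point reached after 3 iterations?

-1.56565625

∇J = (10p + q + 5, p + 10q + 3)
Step 1: at (-0.5, -0.5), ∇J = (-0.5, -2.5) → (-0.5, -0.5) − 0.1·(-0.5, -2.5) = (-0.45, -0.25)
Step 2: at (-0.45, -0.25), ∇J = (0.25, 0.05) → (-0.45, -0.25) − 0.1·(0.25, 0.05) = (-0.475, -0.255)
Step 3: at (-0.475, -0.255), ∇J = (-0.005, -0.025) → (-0.475, -0.255) − 0.1·(-0.005, -0.025) = (-0.4745, -0.2525)
J(-0.4745, -0.2525) = -1.56565625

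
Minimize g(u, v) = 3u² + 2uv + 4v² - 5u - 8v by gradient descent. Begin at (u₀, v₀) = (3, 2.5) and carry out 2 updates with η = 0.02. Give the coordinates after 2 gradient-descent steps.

(2.3376, 1.852)

∇g = (6u + 2v - 5, 2u + 8v - 8)
Step 1: at (3, 2.5), ∇g = (18, 18) → (3, 2.5) − 0.02·(18, 18) = (2.64, 2.14)
Step 2: at (2.64, 2.14), ∇g = (15.12, 14.4) → (2.64, 2.14) − 0.02·(15.12, 14.4) = (2.3376, 1.852)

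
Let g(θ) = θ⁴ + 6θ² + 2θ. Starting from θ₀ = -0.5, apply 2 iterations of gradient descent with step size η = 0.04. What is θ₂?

g′(θ) = 4θ³ + 12θ + 2
θ₁ = -0.5 − 0.04·(-4.5) = -0.32
θ₂ = -0.32 − 0.04·(-1.971072) = -0.24115712

-0.24115712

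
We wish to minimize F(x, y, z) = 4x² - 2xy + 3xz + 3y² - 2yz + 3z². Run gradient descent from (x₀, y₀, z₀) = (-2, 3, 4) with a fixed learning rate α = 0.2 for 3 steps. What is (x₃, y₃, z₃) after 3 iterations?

∇F = (8x - 2y + 3z, -2x + 6y - 2z, 3x - 2y + 6z)
Step 1: at (-2, 3, 4), ∇F = (-10, 14, 12) → (-2, 3, 4) − 0.2·(-10, 14, 12) = (0, 0.2, 1.6)
Step 2: at (0, 0.2, 1.6), ∇F = (4.4, -2, 9.2) → (0, 0.2, 1.6) − 0.2·(4.4, -2, 9.2) = (-0.88, 0.6, -0.24)
Step 3: at (-0.88, 0.6, -0.24), ∇F = (-8.96, 5.84, -5.28) → (-0.88, 0.6, -0.24) − 0.2·(-8.96, 5.84, -5.28) = (0.912, -0.568, 0.816)

(0.912, -0.568, 0.816)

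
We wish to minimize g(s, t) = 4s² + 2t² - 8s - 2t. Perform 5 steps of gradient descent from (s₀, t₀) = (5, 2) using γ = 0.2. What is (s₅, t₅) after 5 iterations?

∇g = (8s - 8, 4t - 2)
(s₁, t₁) = (5, 2) − 0.2·(32, 6) = (-1.4, 0.8)
(s₂, t₂) = (-1.4, 0.8) − 0.2·(-19.2, 1.2) = (2.44, 0.56)
(s₃, t₃) = (2.44, 0.56) − 0.2·(11.52, 0.24) = (0.136, 0.512)
(s₄, t₄) = (0.136, 0.512) − 0.2·(-6.912, 0.048) = (1.5184, 0.5024)
(s₅, t₅) = (1.5184, 0.5024) − 0.2·(4.1472, 0.0096) = (0.68896, 0.50048)

(0.68896, 0.50048)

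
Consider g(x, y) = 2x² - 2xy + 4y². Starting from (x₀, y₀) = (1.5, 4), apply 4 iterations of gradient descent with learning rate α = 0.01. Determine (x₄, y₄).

(1.54327416, 2.97369632)

∇g = (4x - 2y, -2x + 8y)
Step 1: at (1.5, 4), ∇g = (-2, 29) → (1.5, 4) − 0.01·(-2, 29) = (1.52, 3.71)
Step 2: at (1.52, 3.71), ∇g = (-1.34, 26.64) → (1.52, 3.71) − 0.01·(-1.34, 26.64) = (1.5334, 3.4436)
Step 3: at (1.5334, 3.4436), ∇g = (-0.7536, 24.482) → (1.5334, 3.4436) − 0.01·(-0.7536, 24.482) = (1.540936, 3.19878)
Step 4: at (1.540936, 3.19878), ∇g = (-0.233816, 22.508368) → (1.540936, 3.19878) − 0.01·(-0.233816, 22.508368) = (1.54327416, 2.97369632)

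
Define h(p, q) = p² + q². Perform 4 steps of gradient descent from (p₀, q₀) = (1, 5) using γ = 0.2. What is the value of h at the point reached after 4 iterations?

0.43670016

∇h = (2p, 2q)
(p₁, q₁) = (1, 5) − 0.2·(2, 10) = (0.6, 3)
(p₂, q₂) = (0.6, 3) − 0.2·(1.2, 6) = (0.36, 1.8)
(p₃, q₃) = (0.36, 1.8) − 0.2·(0.72, 3.6) = (0.216, 1.08)
(p₄, q₄) = (0.216, 1.08) − 0.2·(0.432, 2.16) = (0.1296, 0.648)
h(0.1296, 0.648) = 0.43670016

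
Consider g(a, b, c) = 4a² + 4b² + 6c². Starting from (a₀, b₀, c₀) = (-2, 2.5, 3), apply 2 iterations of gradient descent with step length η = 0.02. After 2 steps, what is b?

1.764

∇g = (8a, 8b, 12c)
Step 1: at (-2, 2.5, 3), ∇g = (-16, 20, 36) → (-2, 2.5, 3) − 0.02·(-16, 20, 36) = (-1.68, 2.1, 2.28)
Step 2: at (-1.68, 2.1, 2.28), ∇g = (-13.44, 16.8, 27.36) → (-1.68, 2.1, 2.28) − 0.02·(-13.44, 16.8, 27.36) = (-1.4112, 1.764, 1.7328)
b = 1.764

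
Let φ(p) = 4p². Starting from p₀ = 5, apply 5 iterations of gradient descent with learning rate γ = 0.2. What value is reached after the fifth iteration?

-0.3888

φ′(p) = 8p
p₁ = 5 − 0.2·40 = -3
p₂ = -3 − 0.2·(-24) = 1.8
p₃ = 1.8 − 0.2·14.4 = -1.08
p₄ = -1.08 − 0.2·(-8.64) = 0.648
p₅ = 0.648 − 0.2·5.184 = -0.3888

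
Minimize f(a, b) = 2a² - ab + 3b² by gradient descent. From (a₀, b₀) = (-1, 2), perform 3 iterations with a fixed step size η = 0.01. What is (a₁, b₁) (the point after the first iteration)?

∇f = (4a - b, -a + 6b)
(a₁, b₁) = (-1, 2) − 0.01·(-6, 13) = (-0.94, 1.87)

(-0.94, 1.87)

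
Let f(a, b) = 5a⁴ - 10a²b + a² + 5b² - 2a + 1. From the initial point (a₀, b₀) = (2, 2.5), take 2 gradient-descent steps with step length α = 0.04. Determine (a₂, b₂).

∇f = (20a³ - 20ab + 2a - 2, -10a² + 10b)
(a₁, b₁) = (2, 2.5) − 0.04·(62, -15) = (-0.48, 3.1)
(a₂, b₂) = (-0.48, 3.1) − 0.04·(24.58816, 28.696) = (-1.4635264, 1.95216)

(-1.4635264, 1.95216)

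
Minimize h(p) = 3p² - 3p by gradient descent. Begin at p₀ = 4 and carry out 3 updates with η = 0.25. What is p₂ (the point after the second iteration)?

1.375

h′(p) = 6p - 3
p₁ = 4 − 0.25·21 = -1.25
p₂ = -1.25 − 0.25·(-10.5) = 1.375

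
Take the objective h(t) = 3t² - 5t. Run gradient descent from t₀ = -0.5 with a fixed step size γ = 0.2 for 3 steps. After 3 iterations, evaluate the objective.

-2.082992

h′(t) = 6t - 5
t₁ = -0.5 − 0.2·(-8) = 1.1
t₂ = 1.1 − 0.2·1.6 = 0.78
t₃ = 0.78 − 0.2·(-0.32) = 0.844
h(0.844) = -2.082992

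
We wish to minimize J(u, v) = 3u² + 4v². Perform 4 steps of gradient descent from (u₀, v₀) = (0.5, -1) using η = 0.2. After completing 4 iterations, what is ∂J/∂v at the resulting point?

∇J = (6u, 8v)
(u₁, v₁) = (0.5, -1) − 0.2·(3, -8) = (-0.1, 0.6)
(u₂, v₂) = (-0.1, 0.6) − 0.2·(-0.6, 4.8) = (0.02, -0.36)
(u₃, v₃) = (0.02, -0.36) − 0.2·(0.12, -2.88) = (-0.004, 0.216)
(u₄, v₄) = (-0.004, 0.216) − 0.2·(-0.024, 1.728) = (0.0008, -0.1296)
∂J/∂v at (0.0008, -0.1296) = -1.0368

-1.0368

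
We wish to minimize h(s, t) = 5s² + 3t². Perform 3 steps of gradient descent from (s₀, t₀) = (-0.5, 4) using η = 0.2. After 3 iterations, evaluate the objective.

∇h = (10s, 6t)
Step 1: at (-0.5, 4), ∇h = (-5, 24) → (-0.5, 4) − 0.2·(-5, 24) = (0.5, -0.8)
Step 2: at (0.5, -0.8), ∇h = (5, -4.8) → (0.5, -0.8) − 0.2·(5, -4.8) = (-0.5, 0.16)
Step 3: at (-0.5, 0.16), ∇h = (-5, 0.96) → (-0.5, 0.16) − 0.2·(-5, 0.96) = (0.5, -0.032)
h(0.5, -0.032) = 1.253072

1.253072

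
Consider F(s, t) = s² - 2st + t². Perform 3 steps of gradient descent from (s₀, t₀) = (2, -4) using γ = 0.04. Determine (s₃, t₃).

∇F = (2s - 2t, -2s + 2t)
(s₁, t₁) = (2, -4) − 0.04·(12, -12) = (1.52, -3.52)
(s₂, t₂) = (1.52, -3.52) − 0.04·(10.08, -10.08) = (1.1168, -3.1168)
(s₃, t₃) = (1.1168, -3.1168) − 0.04·(8.4672, -8.4672) = (0.778112, -2.778112)

(0.778112, -2.778112)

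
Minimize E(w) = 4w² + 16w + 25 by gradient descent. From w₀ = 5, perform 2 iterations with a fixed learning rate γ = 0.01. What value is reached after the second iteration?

E′(w) = 8w + 16
Step 1: E′(5) = 56; w₁ = 5 − 0.01·56 = 4.44
Step 2: E′(4.44) = 51.52; w₂ = 4.44 − 0.01·51.52 = 3.9248

3.9248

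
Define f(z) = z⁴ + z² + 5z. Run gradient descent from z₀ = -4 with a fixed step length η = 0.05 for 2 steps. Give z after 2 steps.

f′(z) = 4z³ + 2z + 5
z₁ = -4 − 0.05·(-259) = 8.95
z₂ = 8.95 − 0.05·2890.5695 = -135.578475

-135.578475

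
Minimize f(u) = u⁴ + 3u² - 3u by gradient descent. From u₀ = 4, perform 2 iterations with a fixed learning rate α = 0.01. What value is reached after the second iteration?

1.11176532

f′(u) = 4u³ + 6u - 3
u₁ = 4 − 0.01·277 = 1.23
u₂ = 1.23 − 0.01·11.823468 = 1.11176532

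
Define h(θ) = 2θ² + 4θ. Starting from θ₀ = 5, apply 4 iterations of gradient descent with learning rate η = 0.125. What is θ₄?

h′(θ) = 4θ + 4
θ₁ = 5 − 0.125·24 = 2
θ₂ = 2 − 0.125·12 = 0.5
θ₃ = 0.5 − 0.125·6 = -0.25
θ₄ = -0.25 − 0.125·3 = -0.625

-0.625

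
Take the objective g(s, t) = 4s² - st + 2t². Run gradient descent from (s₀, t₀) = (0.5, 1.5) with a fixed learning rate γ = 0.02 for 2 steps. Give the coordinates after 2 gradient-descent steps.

∇g = (8s - t, -s + 4t)
(s₁, t₁) = (0.5, 1.5) − 0.02·(2.5, 5.5) = (0.45, 1.39)
(s₂, t₂) = (0.45, 1.39) − 0.02·(2.21, 5.11) = (0.4058, 1.2878)

(0.4058, 1.2878)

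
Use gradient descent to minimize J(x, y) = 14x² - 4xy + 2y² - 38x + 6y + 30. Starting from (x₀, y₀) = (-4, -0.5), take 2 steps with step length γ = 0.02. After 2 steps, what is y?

∇J = (28x - 4y - 38, -4x + 4y + 6)
Step 1: at (-4, -0.5), ∇J = (-148, 20) → (-4, -0.5) − 0.02·(-148, 20) = (-1.04, -0.9)
Step 2: at (-1.04, -0.9), ∇J = (-63.52, 6.56) → (-1.04, -0.9) − 0.02·(-63.52, 6.56) = (0.2304, -1.0312)
y = -1.0312

-1.0312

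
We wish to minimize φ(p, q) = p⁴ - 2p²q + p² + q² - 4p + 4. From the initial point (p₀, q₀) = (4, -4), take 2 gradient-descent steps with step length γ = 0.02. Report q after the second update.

-2.825984

∇φ = (4p³ - 4pq + 2p - 4, -2p² + 2q)
(p₁, q₁) = (4, -4) − 0.02·(324, -40) = (-2.48, -3.2)
(p₂, q₂) = (-2.48, -3.2) − 0.02·(-101.715968, -18.7008) = (-0.44568064, -2.825984)
q = -2.825984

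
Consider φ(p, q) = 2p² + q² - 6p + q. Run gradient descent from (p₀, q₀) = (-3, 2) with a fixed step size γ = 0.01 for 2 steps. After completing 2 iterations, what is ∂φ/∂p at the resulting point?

-16.5888

∇φ = (4p - 6, 2q + 1)
Step 1: at (-3, 2), ∇φ = (-18, 5) → (-3, 2) − 0.01·(-18, 5) = (-2.82, 1.95)
Step 2: at (-2.82, 1.95), ∇φ = (-17.28, 4.9) → (-2.82, 1.95) − 0.01·(-17.28, 4.9) = (-2.6472, 1.901)
∂φ/∂p at (-2.6472, 1.901) = -16.5888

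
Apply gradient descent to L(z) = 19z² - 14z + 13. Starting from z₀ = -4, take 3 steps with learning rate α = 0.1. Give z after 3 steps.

96.264

L′(z) = 38z - 14
Step 1: L′(-4) = -166; z₁ = -4 − 0.1·(-166) = 12.6
Step 2: L′(12.6) = 464.8; z₂ = 12.6 − 0.1·464.8 = -33.88
Step 3: L′(-33.88) = -1301.44; z₃ = -33.88 − 0.1·(-1301.44) = 96.264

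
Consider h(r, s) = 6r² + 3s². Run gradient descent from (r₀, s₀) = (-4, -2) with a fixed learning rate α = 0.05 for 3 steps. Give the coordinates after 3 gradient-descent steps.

∇h = (12r, 6s)
(r₁, s₁) = (-4, -2) − 0.05·(-48, -12) = (-1.6, -1.4)
(r₂, s₂) = (-1.6, -1.4) − 0.05·(-19.2, -8.4) = (-0.64, -0.98)
(r₃, s₃) = (-0.64, -0.98) − 0.05·(-7.68, -5.88) = (-0.256, -0.686)

(-0.256, -0.686)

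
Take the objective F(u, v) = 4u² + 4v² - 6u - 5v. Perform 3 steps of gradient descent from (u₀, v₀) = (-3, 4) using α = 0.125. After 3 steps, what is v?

0.625

∇F = (8u - 6, 8v - 5)
Step 1: at (-3, 4), ∇F = (-30, 27) → (-3, 4) − 0.125·(-30, 27) = (0.75, 0.625)
Step 2: at (0.75, 0.625), ∇F = (0, 0) → (0.75, 0.625) − 0.125·(0, 0) = (0.75, 0.625)
Step 3: at (0.75, 0.625), ∇F = (0, 0) → (0.75, 0.625) − 0.125·(0, 0) = (0.75, 0.625)
v = 0.625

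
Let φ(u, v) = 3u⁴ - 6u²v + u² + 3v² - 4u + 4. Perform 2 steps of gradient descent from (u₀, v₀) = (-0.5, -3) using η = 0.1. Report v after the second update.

∇φ = (12u³ - 12uv + 2u - 4, -6u² + 6v)
(u₁, v₁) = (-0.5, -3) − 0.1·(-24.5, -19.5) = (1.95, -1.05)
(u₂, v₂) = (1.95, -1.05) − 0.1·(113.4485, -29.115) = (-9.39485, 1.8615)
v = 1.8615

1.8615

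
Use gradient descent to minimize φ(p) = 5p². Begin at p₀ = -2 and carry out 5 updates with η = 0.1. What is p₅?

φ′(p) = 10p
Step 1: φ′(-2) = -20; p₁ = -2 − 0.1·(-20) = 0
Step 2: φ′(0) = 0; p₂ = 0 − 0.1·0 = 0
Step 3: φ′(0) = 0; p₃ = 0 − 0.1·0 = 0
Step 4: φ′(0) = 0; p₄ = 0 − 0.1·0 = 0
Step 5: φ′(0) = 0; p₅ = 0 − 0.1·0 = 0

0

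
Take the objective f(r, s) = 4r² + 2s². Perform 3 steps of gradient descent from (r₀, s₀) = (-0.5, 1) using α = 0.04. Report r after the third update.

-0.157216

∇f = (8r, 4s)
(r₁, s₁) = (-0.5, 1) − 0.04·(-4, 4) = (-0.34, 0.84)
(r₂, s₂) = (-0.34, 0.84) − 0.04·(-2.72, 3.36) = (-0.2312, 0.7056)
(r₃, s₃) = (-0.2312, 0.7056) − 0.04·(-1.8496, 2.8224) = (-0.157216, 0.592704)
r = -0.157216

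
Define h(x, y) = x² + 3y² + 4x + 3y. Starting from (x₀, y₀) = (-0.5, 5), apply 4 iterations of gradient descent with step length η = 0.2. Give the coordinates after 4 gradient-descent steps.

∇h = (2x + 4, 6y + 3)
Step 1: at (-0.5, 5), ∇h = (3, 33) → (-0.5, 5) − 0.2·(3, 33) = (-1.1, -1.6)
Step 2: at (-1.1, -1.6), ∇h = (1.8, -6.6) → (-1.1, -1.6) − 0.2·(1.8, -6.6) = (-1.46, -0.28)
Step 3: at (-1.46, -0.28), ∇h = (1.08, 1.32) → (-1.46, -0.28) − 0.2·(1.08, 1.32) = (-1.676, -0.544)
Step 4: at (-1.676, -0.544), ∇h = (0.648, -0.264) → (-1.676, -0.544) − 0.2·(0.648, -0.264) = (-1.8056, -0.4912)

(-1.8056, -0.4912)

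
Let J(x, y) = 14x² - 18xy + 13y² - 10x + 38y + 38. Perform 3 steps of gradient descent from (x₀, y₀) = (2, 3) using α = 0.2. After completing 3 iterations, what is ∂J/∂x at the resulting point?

∇J = (28x - 18y - 10, -18x + 26y + 38)
(x₁, y₁) = (2, 3) − 0.2·(-8, 80) = (3.6, -13)
(x₂, y₂) = (3.6, -13) − 0.2·(324.8, -364.8) = (-61.36, 59.96)
(x₃, y₃) = (-61.36, 59.96) − 0.2·(-2807.36, 2701.44) = (500.112, -480.328)
∂J/∂x at (500.112, -480.328) = 22639.04

22639.04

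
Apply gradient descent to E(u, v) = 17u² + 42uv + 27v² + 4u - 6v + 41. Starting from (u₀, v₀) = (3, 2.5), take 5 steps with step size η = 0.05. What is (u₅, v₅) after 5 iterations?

(-1006.32218, -1272.5579)

∇E = (34u + 42v + 4, 42u + 54v - 6)
(u₁, v₁) = (3, 2.5) − 0.05·(211, 255) = (-7.55, -10.25)
(u₂, v₂) = (-7.55, -10.25) − 0.05·(-683.2, -876.6) = (26.61, 33.58)
(u₃, v₃) = (26.61, 33.58) − 0.05·(2319.1, 2924.94) = (-89.345, -112.667)
(u₄, v₄) = (-89.345, -112.667) − 0.05·(-7765.744, -9842.508) = (298.9422, 379.4584)
(u₅, v₅) = (298.9422, 379.4584) − 0.05·(26105.2876, 33040.326) = (-1006.32218, -1272.5579)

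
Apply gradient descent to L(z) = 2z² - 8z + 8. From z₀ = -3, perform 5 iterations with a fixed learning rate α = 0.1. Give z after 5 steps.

1.6112

L′(z) = 4z - 8
z₁ = -3 − 0.1·(-20) = -1
z₂ = -1 − 0.1·(-12) = 0.2
z₃ = 0.2 − 0.1·(-7.2) = 0.92
z₄ = 0.92 − 0.1·(-4.32) = 1.352
z₅ = 1.352 − 0.1·(-2.592) = 1.6112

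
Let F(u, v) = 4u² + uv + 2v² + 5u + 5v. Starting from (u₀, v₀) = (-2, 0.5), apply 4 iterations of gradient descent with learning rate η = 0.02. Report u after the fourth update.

∇F = (8u + v + 5, u + 4v + 5)
Step 1: at (-2, 0.5), ∇F = (-10.5, 5) → (-2, 0.5) − 0.02·(-10.5, 5) = (-1.79, 0.4)
Step 2: at (-1.79, 0.4), ∇F = (-8.92, 4.81) → (-1.79, 0.4) − 0.02·(-8.92, 4.81) = (-1.6116, 0.3038)
Step 3: at (-1.6116, 0.3038), ∇F = (-7.589, 4.6036) → (-1.6116, 0.3038) − 0.02·(-7.589, 4.6036) = (-1.45982, 0.211728)
Step 4: at (-1.45982, 0.211728), ∇F = (-6.466832, 4.387092) → (-1.45982, 0.211728) − 0.02·(-6.466832, 4.387092) = (-1.33048336, 0.12398616)
u = -1.33048336

-1.33048336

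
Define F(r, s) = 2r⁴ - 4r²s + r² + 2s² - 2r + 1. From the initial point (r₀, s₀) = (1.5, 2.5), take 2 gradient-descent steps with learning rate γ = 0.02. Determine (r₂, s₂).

∇F = (8r³ - 8rs + 2r - 2, -4r² + 4s)
(r₁, s₁) = (1.5, 2.5) − 0.02·(-2, 1) = (1.54, 2.48)
(r₂, s₂) = (1.54, 2.48) − 0.02·(-0.255488, 0.4336) = (1.54510976, 2.471328)

(1.54510976, 2.471328)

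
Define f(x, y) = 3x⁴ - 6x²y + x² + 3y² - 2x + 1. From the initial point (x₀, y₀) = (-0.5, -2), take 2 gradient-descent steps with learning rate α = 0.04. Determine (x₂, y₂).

(0.11310592, -1.103456)

∇f = (12x³ - 12xy + 2x - 2, -6x² + 6y)
Step 1: at (-0.5, -2), ∇f = (-16.5, -13.5) → (-0.5, -2) − 0.04·(-16.5, -13.5) = (0.16, -1.46)
Step 2: at (0.16, -1.46), ∇f = (1.172352, -8.9136) → (0.16, -1.46) − 0.04·(1.172352, -8.9136) = (0.11310592, -1.103456)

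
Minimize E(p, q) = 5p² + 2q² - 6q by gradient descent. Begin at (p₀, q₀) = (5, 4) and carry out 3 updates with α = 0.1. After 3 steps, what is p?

0

∇E = (10p, 4q - 6)
Step 1: at (5, 4), ∇E = (50, 10) → (5, 4) − 0.1·(50, 10) = (0, 3)
Step 2: at (0, 3), ∇E = (0, 6) → (0, 3) − 0.1·(0, 6) = (0, 2.4)
Step 3: at (0, 2.4), ∇E = (0, 3.6) → (0, 2.4) − 0.1·(0, 3.6) = (0, 2.04)
p = 0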